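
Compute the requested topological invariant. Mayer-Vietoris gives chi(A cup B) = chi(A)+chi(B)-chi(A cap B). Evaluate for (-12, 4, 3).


chi(A cup B) = chi(A) + chi(B) - chi(A cap B)
= -12 + (4) - (3)
= -11

-11


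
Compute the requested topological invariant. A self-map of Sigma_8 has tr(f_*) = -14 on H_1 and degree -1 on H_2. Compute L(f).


L(f) = tr(f_0*) - tr(f_1*) + tr(f_2*).
= 1 - (-14) + (-1)
= 14

14


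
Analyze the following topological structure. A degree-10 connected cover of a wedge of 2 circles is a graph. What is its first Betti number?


Nielsen-Schreier: an index-n subgroup of F_r is free of rank 1 + n(r-1).
Equivalently: chi(cover) = n*chi(base); chi(vee_r S^1) = 1 - 2 = -1.
chi(E) = 10*(-1) = -10; rank = 1 - chi(E) = 1 - (-10) = 11.
rank = 1 + 10*(2-1) = 1 + 10 = 11

11


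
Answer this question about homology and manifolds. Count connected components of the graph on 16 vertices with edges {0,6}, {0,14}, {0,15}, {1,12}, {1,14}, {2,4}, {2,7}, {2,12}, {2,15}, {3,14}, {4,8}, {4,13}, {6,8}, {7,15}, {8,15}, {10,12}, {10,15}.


Run DFS/union-find over 16 vertices.
V = 16, E = 17.
Number of components = 4

4


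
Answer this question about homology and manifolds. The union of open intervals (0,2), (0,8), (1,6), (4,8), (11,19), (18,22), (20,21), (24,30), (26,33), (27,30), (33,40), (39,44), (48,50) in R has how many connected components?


Sort and merge overlapping open intervals.
Merged: (0,8), (11,22), (24,33), (33,44), (48,50).
Number of components = 5

5


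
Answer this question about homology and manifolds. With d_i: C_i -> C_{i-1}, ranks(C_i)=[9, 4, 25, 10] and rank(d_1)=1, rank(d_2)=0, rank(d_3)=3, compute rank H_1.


rank H_k = rank(ker d_k) - rank(im d_{k+1}).
rank(ker d_1) = rank(C_1) - rank(d_1) = 4 - 1 = 3.
rank(im d_{1+1}) = 0.
rank H_1 = 3 - 0 = 3

3


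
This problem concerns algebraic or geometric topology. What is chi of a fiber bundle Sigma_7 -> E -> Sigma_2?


For a fiber bundle F -> E -> B (with CW structure): chi(E) = chi(B) * chi(F).
chi(Sigma_2) = -2, chi(Sigma_7) = -12.
chi(E) = (-2) * (-12) = 24

24


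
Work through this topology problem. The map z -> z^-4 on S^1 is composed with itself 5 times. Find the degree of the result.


deg(f) = -4. Degree is multiplicative: deg(f^5) = (deg f)^5.
deg(f^5) = (-4)^5 = -1024

-1024


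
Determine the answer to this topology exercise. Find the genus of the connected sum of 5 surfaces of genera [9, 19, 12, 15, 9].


Genus is additive under connected sum of orientable surfaces.
g = 9 + 19 + 12 + 15 + 9 = 64

64


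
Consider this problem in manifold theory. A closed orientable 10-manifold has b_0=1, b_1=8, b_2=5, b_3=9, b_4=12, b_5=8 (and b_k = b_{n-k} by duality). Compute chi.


By Poincare duality b_k = b_{10-k}, so full Betti numbers: b_0=1, b_1=8, b_2=5, b_3=9, b_4=12, b_5=8, b_6=12, b_7=9, b_8=5, b_9=8, b_10=1.
chi = sum (-1)^k b_k = -6

-6


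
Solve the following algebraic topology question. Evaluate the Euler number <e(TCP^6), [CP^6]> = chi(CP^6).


For any closed oriented manifold, <e(TM),[M]> = chi(M).
chi(CP^6) = 6+1 = 7

7


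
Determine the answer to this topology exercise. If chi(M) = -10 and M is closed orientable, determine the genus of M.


chi = 2 - 2g for closed orientable surfaces.
-10 = 2 - 2g
2g = 2 - (-10) = 12
g = 6

6


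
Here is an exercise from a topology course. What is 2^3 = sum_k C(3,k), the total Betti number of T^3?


b_k(T^3) = C(3,k), so the sum over k is sum_k C(3,k) = 2^3.
Total = 2^3 = 8

8


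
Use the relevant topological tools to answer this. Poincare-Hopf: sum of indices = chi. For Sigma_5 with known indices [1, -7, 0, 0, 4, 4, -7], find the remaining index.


Poincare-Hopf: sum of indices = chi(M).
chi(Sigma_5) = 2 - 2*5 = -8.
Sum of known indices = -5.
x = chi - (sum known) = -8 - (-5) = -3

-3


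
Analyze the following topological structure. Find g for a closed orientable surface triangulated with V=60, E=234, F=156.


chi = V - E + F = 60 - 234 + 156 = -18
For orientable closed surface: chi = 2 - 2g, so g = (2 - chi)/2.
g = (2 - (-18)) / 2 = 20 / 2 = 10

10


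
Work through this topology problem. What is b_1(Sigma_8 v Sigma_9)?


For a wedge: H_1(A v B) = H_1(A) + H_1(B).
b_1(Sigma_8) = 16, b_1(Sigma_9) = 18.
b_1 = 16 + 18 = 34

34


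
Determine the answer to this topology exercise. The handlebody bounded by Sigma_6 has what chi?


A genus-g handlebody deformation retracts to a wedge of g circles.
chi(vee_g S^1) = 1 - g.
chi(H_6) = 1 - 6 = -5

-5


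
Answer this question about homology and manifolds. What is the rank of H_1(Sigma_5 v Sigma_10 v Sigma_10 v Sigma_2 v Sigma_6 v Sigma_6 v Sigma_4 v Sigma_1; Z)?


For a wedge X v Y: reduced H_k(X v Y) = H_k(X) + H_k(Y).
Each Sigma_g contributes b_1 = 2g.
b_1 = 10 + 20 + 20 + 4 + 12 + 12 + 8 + 2 = 88

88


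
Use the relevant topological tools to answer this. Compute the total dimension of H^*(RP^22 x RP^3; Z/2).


dim H^*(RP^n; Z/2) = n+1 (one Z/2 in each degree 0..n).
Total Betti number is multiplicative.
Total = (22+1) * (3+1) = 23 * 4 = 92

92


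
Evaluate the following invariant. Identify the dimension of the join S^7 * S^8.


Join of spheres: S^m * S^n = S^{m+n+1}.
dim = 7 + 8 + 1 = 16

16


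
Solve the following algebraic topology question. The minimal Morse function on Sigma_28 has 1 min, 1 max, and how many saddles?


A perfect Morse function has m_k = b_k.
For Sigma_28: b_0=1, b_1=2g=56, b_2=1.
Saddles m_1 = 2g = 56

56


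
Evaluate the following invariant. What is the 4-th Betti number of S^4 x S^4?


Each S^d has Poincare polynomial 1 + t^d.
The product S^4 x S^4 has Poincare polynomial prod(1+t^d_i).
Expanding: b_0=1, b_4=2, b_8=1.
b_4 = 2

2


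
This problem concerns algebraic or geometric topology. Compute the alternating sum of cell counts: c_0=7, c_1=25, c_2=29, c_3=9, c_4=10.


chi = sum_k (-1)^k c_k.
= (-1)^0*7 + (-1)^1*25 + (-1)^2*29 + (-1)^3*9 + (-1)^4*10
= (7) + (-25) + (29) + (-9) + (10)
= 12

12


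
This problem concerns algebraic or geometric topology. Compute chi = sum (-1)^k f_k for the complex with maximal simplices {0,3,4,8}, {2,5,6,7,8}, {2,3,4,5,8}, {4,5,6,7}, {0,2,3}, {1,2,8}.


Enumerate all faces; f-vector: f_0=9, f_1=25, f_2=27, f_3=12, f_4=2.
chi = sum (-1)^k f_k = 1

1


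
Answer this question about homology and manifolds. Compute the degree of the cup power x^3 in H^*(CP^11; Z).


|x| = 2 in H^*(CP^n).
|x^3| = 3 * |x| = 3 * 2 = 6

6


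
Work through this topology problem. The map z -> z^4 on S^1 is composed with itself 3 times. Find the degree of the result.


deg(f) = 4. Degree is multiplicative: deg(f^3) = (deg f)^3.
deg(f^3) = (4)^3 = 64

64


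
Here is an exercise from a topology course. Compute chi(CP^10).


CP^10 has one cell in each even dimension 0, 2, ..., 2*10 (10+1 cells total).
All cells are even-dimensional, so chi = number of cells.
chi = 10 + 1 = 11

11


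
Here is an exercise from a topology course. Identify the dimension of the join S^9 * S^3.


Join of spheres: S^m * S^n = S^{m+n+1}.
dim = 9 + 3 + 1 = 13

13


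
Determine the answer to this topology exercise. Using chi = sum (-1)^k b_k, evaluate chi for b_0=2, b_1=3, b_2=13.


chi = sum_k (-1)^k b_k.
= (2) + (-3) + (13)
= 12

12


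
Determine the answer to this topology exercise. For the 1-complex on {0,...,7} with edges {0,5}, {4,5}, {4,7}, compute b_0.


Run DFS/union-find over 8 vertices.
V = 8, E = 3.
Number of components = 5

5


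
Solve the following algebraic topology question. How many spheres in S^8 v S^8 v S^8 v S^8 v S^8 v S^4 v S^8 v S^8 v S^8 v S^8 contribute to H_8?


For a wedge of spheres, H_k (k>0) is free on one generator per sphere of dimension k.
Spheres of dimension 8: count = 9.
b_8 = 9

9


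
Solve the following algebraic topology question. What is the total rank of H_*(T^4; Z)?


b_k(T^4) = C(4,k), so the sum over k is sum_k C(4,k) = 2^4.
Total = 2^4 = 16

16


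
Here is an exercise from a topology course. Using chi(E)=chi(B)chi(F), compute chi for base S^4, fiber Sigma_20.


chi(S^4) = 2 (n even), chi(Sigma_20) = 2 - 2*20 = -38.
chi(E) = 2 * (-38) = -76

-76


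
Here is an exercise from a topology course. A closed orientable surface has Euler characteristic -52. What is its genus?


chi = 2 - 2g for closed orientable surfaces.
-52 = 2 - 2g
2g = 2 - (-52) = 54
g = 27

27


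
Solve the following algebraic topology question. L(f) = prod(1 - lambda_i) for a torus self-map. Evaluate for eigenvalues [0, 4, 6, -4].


For a torus self-map: L(f) = det(I - A) where A acts on H_1.
L(f) = (1-0) * (1-4) * (1-6) * (1--4) = 1 * -3 * -5 * 5 = 75

75


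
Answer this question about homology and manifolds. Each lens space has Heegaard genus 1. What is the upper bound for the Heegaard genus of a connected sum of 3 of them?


Heegaard genus satisfies g(A#B) <= g(A) + g(B).
Each lens space has g = 1.
Upper bound: 3 * 1 = 3

3


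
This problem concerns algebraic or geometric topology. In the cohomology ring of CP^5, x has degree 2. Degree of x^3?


|x| = 2 in H^*(CP^n).
|x^3| = 3 * |x| = 3 * 2 = 6

6


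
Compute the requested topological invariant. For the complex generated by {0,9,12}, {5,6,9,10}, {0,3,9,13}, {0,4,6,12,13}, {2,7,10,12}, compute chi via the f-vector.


Enumerate all faces; f-vector: f_0=11, f_1=28, f_2=23, f_3=8, f_4=1.
chi = sum (-1)^k f_k = -1

-1


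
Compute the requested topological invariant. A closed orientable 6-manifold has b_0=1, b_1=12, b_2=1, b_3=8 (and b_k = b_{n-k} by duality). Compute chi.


By Poincare duality b_k = b_{6-k}, so full Betti numbers: b_0=1, b_1=12, b_2=1, b_3=8, b_4=1, b_5=12, b_6=1.
chi = sum (-1)^k b_k = -28

-28


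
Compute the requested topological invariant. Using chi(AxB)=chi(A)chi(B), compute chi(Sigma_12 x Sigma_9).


chi(Sigma_12) = 2 - 2*12 = -22
chi(Sigma_9) = 2 - 2*9 = -16
chi(product) = (-22) * (-16) = 352

352


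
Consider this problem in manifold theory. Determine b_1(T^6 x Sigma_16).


pi_1(A x B) = pi_1(A) x pi_1(B); rank of abelianization = b_1.
b_1(T^6) = 6, b_1(Sigma_16) = 2*16 = 32.
b_1(product) = 6 + 32 = 38

38


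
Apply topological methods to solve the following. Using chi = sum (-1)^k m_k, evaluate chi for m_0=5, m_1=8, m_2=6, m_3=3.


Morse theory: chi(M) = sum_k (-1)^k m_k where m_k = #(index-k critical points).
= (5) + (-8) + (6) + (-3) = 0

0


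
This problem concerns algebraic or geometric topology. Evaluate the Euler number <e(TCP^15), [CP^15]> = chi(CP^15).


For any closed oriented manifold, <e(TM),[M]> = chi(M).
chi(CP^15) = 15+1 = 16

16


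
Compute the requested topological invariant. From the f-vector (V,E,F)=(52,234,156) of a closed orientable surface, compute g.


chi = V - E + F = 52 - 234 + 156 = -26
For orientable closed surface: chi = 2 - 2g, so g = (2 - chi)/2.
g = (2 - (-26)) / 2 = 28 / 2 = 14

14


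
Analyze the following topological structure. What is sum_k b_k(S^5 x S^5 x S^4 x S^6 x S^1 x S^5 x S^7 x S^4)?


Total Betti number is multiplicative under products.
Each S^d (d>=1) has total Betti number 2.
There are 8 sphere factors.
Total = 2^8 = 256

256


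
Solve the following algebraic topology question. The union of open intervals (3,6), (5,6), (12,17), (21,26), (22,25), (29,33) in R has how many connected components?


Sort and merge overlapping open intervals.
Merged: (3,6), (12,17), (21,26), (29,33).
Number of components = 4

4


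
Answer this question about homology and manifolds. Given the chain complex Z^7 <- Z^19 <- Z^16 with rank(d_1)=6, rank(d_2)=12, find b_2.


rank H_k = rank(ker d_k) - rank(im d_{k+1}).
rank(ker d_2) = rank(C_2) - rank(d_2) = 16 - 12 = 4.
rank(im d_{2+1}) = 0.
rank H_2 = 4 - 0 = 4

4


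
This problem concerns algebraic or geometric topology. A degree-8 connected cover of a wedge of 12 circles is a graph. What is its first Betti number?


Nielsen-Schreier: an index-n subgroup of F_r is free of rank 1 + n(r-1).
Equivalently: chi(cover) = n*chi(base); chi(vee_r S^1) = 1 - 12 = -11.
chi(E) = 8*(-11) = -88; rank = 1 - chi(E) = 1 - (-88) = 89.
rank = 1 + 8*(12-1) = 1 + 88 = 89

89


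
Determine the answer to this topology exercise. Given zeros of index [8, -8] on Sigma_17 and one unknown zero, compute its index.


Poincare-Hopf: sum of indices = chi(M).
chi(Sigma_17) = 2 - 2*17 = -32.
Sum of known indices = 0.
x = chi - (sum known) = -32 - (0) = -32

-32


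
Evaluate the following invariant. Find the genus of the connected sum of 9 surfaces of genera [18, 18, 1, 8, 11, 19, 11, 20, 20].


Genus is additive under connected sum of orientable surfaces.
g = 18 + 18 + 1 + 8 + 11 + 19 + 11 + 20 + 20 = 126

126


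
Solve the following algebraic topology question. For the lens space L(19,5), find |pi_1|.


pi_1(L(p,q)) = Z/pZ for any q coprime to p.
|pi_1(L(19,5))| = 19

19


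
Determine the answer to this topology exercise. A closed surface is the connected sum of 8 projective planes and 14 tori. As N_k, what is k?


Since a >= 1, the sum is non-orientable; each T^2 can be replaced by RP^2 # RP^2 (since T^2#RP^2 = 3RP^2).
Total crosscaps k = 8 + 2*14 = 36.
Check via chi: chi = 8*1 + 14*0 - (8+14-1)*2 = -34 = 2 - k = -34. Consistent.

36


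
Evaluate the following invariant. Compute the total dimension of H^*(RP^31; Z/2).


H^k(RP^31; Z/2) = Z/2 for each 0 <= k <= 31.
Total dimension = 31 + 1 = 32

32


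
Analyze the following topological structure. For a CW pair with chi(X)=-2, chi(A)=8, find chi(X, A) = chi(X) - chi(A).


Relative Euler characteristic: chi(X, A) = chi(X) - chi(A).
= -2 - (8) = -10

-10


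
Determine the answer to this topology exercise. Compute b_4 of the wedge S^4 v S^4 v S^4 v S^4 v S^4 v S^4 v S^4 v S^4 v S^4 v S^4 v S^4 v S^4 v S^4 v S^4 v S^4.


For a wedge of spheres, H_k (k>0) is free on one generator per sphere of dimension k.
Spheres of dimension 4: count = 15.
b_4 = 15

15


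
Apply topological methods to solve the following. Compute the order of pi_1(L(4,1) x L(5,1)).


pi_1(X x Y) = pi_1(X) x pi_1(Y).
pi_1(L(4,1)) = Z/4, pi_1(L(5,1)) = Z/5.
|Z/4 x Z/5| = 4 * 5 = 20

20


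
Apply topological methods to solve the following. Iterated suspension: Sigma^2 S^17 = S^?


Each suspension raises dimension by 1: Sigma S^n = S^{n+1}.
Sigma^2 S^17 = S^{17+2} = S^19

19


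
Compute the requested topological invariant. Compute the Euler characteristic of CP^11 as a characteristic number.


For any closed oriented manifold, <e(TM),[M]> = chi(M).
chi(CP^11) = 11+1 = 12

12


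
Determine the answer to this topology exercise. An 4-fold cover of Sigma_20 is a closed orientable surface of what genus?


For an n-sheeted cover: chi(E) = n * chi(B).
chi(Sigma_20) = 2 - 2*20 = -38.
chi(E) = 4 * (-38) = -152.
genus(E) = (2 - chi(E))/2 = (2 - (-152))/2 = 154/2 = 77

77


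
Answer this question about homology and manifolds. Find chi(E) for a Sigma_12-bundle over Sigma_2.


For a fiber bundle F -> E -> B (with CW structure): chi(E) = chi(B) * chi(F).
chi(Sigma_2) = -2, chi(Sigma_12) = -22.
chi(E) = (-2) * (-22) = 44

44


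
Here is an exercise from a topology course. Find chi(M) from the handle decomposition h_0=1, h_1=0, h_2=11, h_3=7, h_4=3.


Handles of index k contribute (-1)^k to chi (same as CW cells).
chi = (1) + (0) + (11) + (-7) + (3) = 8

8


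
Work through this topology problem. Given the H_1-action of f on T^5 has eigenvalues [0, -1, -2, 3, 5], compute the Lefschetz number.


For a torus self-map: L(f) = det(I - A) where A acts on H_1.
L(f) = (1-0) * (1--1) * (1--2) * (1-3) * (1-5) = 1 * 2 * 3 * -2 * -4 = 48

48


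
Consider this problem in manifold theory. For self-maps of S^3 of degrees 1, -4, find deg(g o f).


Degree is multiplicative under composition: deg(g o f) = deg(g) * deg(f).
= -4 * 1 = -4

-4


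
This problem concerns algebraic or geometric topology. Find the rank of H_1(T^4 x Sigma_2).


pi_1(A x B) = pi_1(A) x pi_1(B); rank of abelianization = b_1.
b_1(T^4) = 4, b_1(Sigma_2) = 2*2 = 4.
b_1(product) = 4 + 4 = 8

8


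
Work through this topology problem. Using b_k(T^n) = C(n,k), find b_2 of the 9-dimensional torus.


By the Kunneth formula, b_k(T^n) = C(n,k).
b_2(T^9) = C(9,2).
C(9,2) = 9!/(2!*7!) = 36

36


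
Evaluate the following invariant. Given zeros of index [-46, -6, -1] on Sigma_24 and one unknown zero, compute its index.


Poincare-Hopf: sum of indices = chi(M).
chi(Sigma_24) = 2 - 2*24 = -46.
Sum of known indices = -53.
x = chi - (sum known) = -46 - (-53) = 7

7


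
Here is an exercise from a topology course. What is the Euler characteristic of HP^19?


HP^19 has one cell in each dimension 0, 4, ..., 4*19 (19+1 cells, all even-dim).
chi = 19 + 1 = 20

20


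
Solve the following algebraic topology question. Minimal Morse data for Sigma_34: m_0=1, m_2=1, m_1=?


A perfect Morse function has m_k = b_k.
For Sigma_34: b_0=1, b_1=2g=68, b_2=1.
Saddles m_1 = 2g = 68

68


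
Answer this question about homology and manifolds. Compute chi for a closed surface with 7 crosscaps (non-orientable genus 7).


For a non-orientable closed surface with k crosscaps: chi = 2 - k.
Here k = 7.
chi = 2 - 7 = -5

-5


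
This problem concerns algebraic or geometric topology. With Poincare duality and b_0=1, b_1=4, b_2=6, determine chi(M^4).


By Poincare duality b_k = b_{4-k}, so full Betti numbers: b_0=1, b_1=4, b_2=6, b_3=4, b_4=1.
chi = sum (-1)^k b_k = 0

0


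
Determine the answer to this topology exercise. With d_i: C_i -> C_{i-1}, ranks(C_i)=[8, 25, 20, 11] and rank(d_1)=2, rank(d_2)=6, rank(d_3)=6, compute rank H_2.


rank H_k = rank(ker d_k) - rank(im d_{k+1}).
rank(ker d_2) = rank(C_2) - rank(d_2) = 20 - 6 = 14.
rank(im d_{2+1}) = 6.
rank H_2 = 14 - 6 = 8

8


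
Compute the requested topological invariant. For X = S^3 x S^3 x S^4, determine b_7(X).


Each S^d has Poincare polynomial 1 + t^d.
The product S^3 x S^3 x S^4 has Poincare polynomial prod(1+t^d_i).
Expanding: b_0=1, b_3=2, b_4=1, b_6=1, b_7=2, b_10=1.
b_7 = 2

2


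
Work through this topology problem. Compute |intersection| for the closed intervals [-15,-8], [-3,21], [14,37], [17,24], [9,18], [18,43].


Intersection = [max(a_i), min(b_i)] = [18, -8].
Since 18 > -8, the intersection is empty.
Length = 0

0


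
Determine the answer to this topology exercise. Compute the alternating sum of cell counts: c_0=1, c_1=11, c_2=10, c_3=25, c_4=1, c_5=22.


chi = sum_k (-1)^k c_k.
= (-1)^0*1 + (-1)^1*11 + (-1)^2*10 + (-1)^3*25 + (-1)^4*1 + (-1)^5*22
= (1) + (-11) + (10) + (-25) + (1) + (-22)
= -46

-46


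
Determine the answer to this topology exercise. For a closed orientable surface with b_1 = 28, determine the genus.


For a closed orientable surface: b_1 = 2g.
28 = 2g
g = 28 / 2 = 14

14


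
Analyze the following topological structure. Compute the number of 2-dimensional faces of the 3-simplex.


Delta^3 has 3+1 vertices. A 2-face is a choice of 2+1 vertices.
f_2 = C(3+1, 2+1) = C(4,3) = 4

4


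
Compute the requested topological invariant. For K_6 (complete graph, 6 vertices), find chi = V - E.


K_6: V = 6, E = C(6,2) = 15.
chi = V - E = 6 - 15 = -9

-9


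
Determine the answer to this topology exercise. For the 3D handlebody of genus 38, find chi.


A genus-g handlebody deformation retracts to a wedge of g circles.
chi(vee_g S^1) = 1 - g.
chi(H_38) = 1 - 38 = -37

-37


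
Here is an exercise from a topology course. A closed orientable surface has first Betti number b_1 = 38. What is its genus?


For a closed orientable surface: b_1 = 2g.
38 = 2g
g = 38 / 2 = 19

19


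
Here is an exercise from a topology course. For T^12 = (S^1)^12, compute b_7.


By the Kunneth formula, b_k(T^n) = C(n,k).
b_7(T^12) = C(12,7).
C(12,7) = 12!/(7!*5!) = 792

792


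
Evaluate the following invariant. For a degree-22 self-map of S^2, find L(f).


On S^2: L(f) = tr(f_0*) + (-1)^2 tr(f_2*) = 1 + (-1)^2 * deg(f).
L(f) = 1 + (-1)^2 * 22 = 1 + 22 = 23

23


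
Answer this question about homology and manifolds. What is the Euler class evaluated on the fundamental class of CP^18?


For any closed oriented manifold, <e(TM),[M]> = chi(M).
chi(CP^18) = 18+1 = 19

19


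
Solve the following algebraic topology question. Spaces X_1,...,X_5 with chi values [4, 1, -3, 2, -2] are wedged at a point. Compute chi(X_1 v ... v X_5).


chi(A v B) = chi(A) + chi(B) - 1 (one point identified).
For 5 spaces: chi = (sum chi_i) - (5 - 1).
sum = 2; chi = 2 - 4 = -2

-2


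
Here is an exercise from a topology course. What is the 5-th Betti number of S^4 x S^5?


Each S^d has Poincare polynomial 1 + t^d.
The product S^4 x S^5 has Poincare polynomial prod(1+t^d_i).
Expanding: b_0=1, b_4=1, b_5=1, b_9=1.
b_5 = 1

1


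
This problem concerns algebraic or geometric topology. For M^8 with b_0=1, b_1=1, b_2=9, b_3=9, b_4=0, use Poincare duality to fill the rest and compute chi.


By Poincare duality b_k = b_{8-k}, so full Betti numbers: b_0=1, b_1=1, b_2=9, b_3=9, b_4=0, b_5=9, b_6=9, b_7=1, b_8=1.
chi = sum (-1)^k b_k = 0

0


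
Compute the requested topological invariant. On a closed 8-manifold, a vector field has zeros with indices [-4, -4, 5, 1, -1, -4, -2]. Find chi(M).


Poincare-Hopf: chi(M) = sum of indices of zeros.
chi = (-4) + (-4) + (5) + (1) + (-1) + (-4) + (-2) = -9

-9


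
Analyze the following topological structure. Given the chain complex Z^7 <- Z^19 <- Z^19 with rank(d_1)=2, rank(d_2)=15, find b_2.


rank H_k = rank(ker d_k) - rank(im d_{k+1}).
rank(ker d_2) = rank(C_2) - rank(d_2) = 19 - 15 = 4.
rank(im d_{2+1}) = 0.
rank H_2 = 4 - 0 = 4

4


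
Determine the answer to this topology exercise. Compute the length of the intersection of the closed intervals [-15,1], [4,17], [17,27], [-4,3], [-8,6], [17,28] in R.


Intersection = [max(a_i), min(b_i)] = [17, 1].
Since 17 > 1, the intersection is empty.
Length = 0

0


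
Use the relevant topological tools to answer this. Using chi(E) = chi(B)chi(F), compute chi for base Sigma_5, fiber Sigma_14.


For a fiber bundle F -> E -> B (with CW structure): chi(E) = chi(B) * chi(F).
chi(Sigma_5) = -8, chi(Sigma_14) = -26.
chi(E) = (-8) * (-26) = 208

208


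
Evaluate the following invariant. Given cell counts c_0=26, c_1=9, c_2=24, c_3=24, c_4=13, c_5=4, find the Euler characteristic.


chi = sum_k (-1)^k c_k.
= (-1)^0*26 + (-1)^1*9 + (-1)^2*24 + (-1)^3*24 + (-1)^4*13 + (-1)^5*4
= (26) + (-9) + (24) + (-24) + (13) + (-4)
= 26

26


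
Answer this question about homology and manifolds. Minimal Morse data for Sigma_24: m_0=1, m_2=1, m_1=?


A perfect Morse function has m_k = b_k.
For Sigma_24: b_0=1, b_1=2g=48, b_2=1.
Saddles m_1 = 2g = 48

48


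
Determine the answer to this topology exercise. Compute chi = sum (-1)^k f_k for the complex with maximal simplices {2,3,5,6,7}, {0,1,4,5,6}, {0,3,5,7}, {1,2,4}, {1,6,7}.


Enumerate all faces; f-vector: f_0=8, f_1=24, f_2=25, f_3=11, f_4=2.
chi = sum (-1)^k f_k = 0

0


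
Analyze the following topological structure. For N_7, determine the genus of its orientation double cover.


chi(N_7) = 2 - 7 = -5.
Double cover: chi(Sigma_g) = 2 * chi(N_7) = 2*(-5) = -10.
2 - 2g = -10, so g = (2 - (-10))/2 = 12/2 = 6

6


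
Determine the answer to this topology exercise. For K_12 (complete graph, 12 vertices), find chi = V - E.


K_12: V = 12, E = C(12,2) = 66.
chi = V - E = 12 - 66 = -54

-54


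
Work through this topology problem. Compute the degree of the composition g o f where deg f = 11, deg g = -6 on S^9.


Degree is multiplicative under composition: deg(g o f) = deg(g) * deg(f).
= -6 * 11 = -66

-66


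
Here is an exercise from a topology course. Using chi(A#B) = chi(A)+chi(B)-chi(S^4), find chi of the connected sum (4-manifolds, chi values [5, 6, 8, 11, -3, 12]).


For n-manifolds: chi(A#B) = chi(A) + chi(B) - chi(S^4).
chi(S^4) = 1 + (-1)^4 = 2.
chi(#) = (sum chi_i) - (6-1)*chi(S^4) = 39 - 5*2 = 29

29


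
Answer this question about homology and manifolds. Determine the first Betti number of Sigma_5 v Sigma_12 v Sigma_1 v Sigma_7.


For a wedge X v Y: reduced H_k(X v Y) = H_k(X) + H_k(Y).
Each Sigma_g contributes b_1 = 2g.
b_1 = 10 + 24 + 2 + 14 = 50

50


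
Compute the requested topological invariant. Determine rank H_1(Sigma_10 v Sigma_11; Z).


For a wedge: H_1(A v B) = H_1(A) + H_1(B).
b_1(Sigma_10) = 20, b_1(Sigma_11) = 22.
b_1 = 20 + 22 = 42

42


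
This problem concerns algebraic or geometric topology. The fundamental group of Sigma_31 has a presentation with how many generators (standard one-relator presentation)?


Standard presentation: pi_1(Sigma_g) = <a_1,b_1,...,a_g,b_g | [a_1,b_1]...[a_g,b_g] = 1>.
Number of generators = 2g = 2*31 = 62

62


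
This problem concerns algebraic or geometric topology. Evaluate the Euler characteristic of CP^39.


CP^39 has one cell in each even dimension 0, 2, ..., 2*39 (39+1 cells total).
All cells are even-dimensional, so chi = number of cells.
chi = 39 + 1 = 40

40


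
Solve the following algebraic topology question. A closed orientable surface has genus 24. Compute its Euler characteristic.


For a closed orientable surface of genus g: chi = 2 - 2g.
Here g = 24.
chi = 2 - 2*24 = 2 - 48 = -46

-46


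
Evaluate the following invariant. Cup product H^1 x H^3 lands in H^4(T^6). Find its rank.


Cup product: H^p x H^q -> H^{p+q}; here p+q = 1+3 = 4.
rank H^k(T^n) = C(n,k).
C(6,4) = 15

15


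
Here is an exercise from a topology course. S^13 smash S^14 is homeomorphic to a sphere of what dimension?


S^m ^ S^n = S^{m+n}.
k = 13 + 14 = 27

27


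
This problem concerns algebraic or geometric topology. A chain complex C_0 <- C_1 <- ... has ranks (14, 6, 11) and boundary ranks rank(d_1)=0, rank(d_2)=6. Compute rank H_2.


rank H_k = rank(ker d_k) - rank(im d_{k+1}).
rank(ker d_2) = rank(C_2) - rank(d_2) = 11 - 6 = 5.
rank(im d_{2+1}) = 0.
rank H_2 = 5 - 0 = 5

5


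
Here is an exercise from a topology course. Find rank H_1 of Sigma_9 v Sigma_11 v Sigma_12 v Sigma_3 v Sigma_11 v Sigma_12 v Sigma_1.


For a wedge X v Y: reduced H_k(X v Y) = H_k(X) + H_k(Y).
Each Sigma_g contributes b_1 = 2g.
b_1 = 18 + 22 + 24 + 6 + 22 + 24 + 2 = 118

118


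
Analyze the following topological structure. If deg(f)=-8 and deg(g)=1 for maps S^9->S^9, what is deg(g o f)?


Degree is multiplicative under composition: deg(g o f) = deg(g) * deg(f).
= 1 * -8 = -8

-8


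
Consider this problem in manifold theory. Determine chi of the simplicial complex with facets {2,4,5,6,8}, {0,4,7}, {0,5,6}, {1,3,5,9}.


Enumerate all faces; f-vector: f_0=10, f_1=21, f_2=16, f_3=6, f_4=1.
chi = sum (-1)^k f_k = 0

0


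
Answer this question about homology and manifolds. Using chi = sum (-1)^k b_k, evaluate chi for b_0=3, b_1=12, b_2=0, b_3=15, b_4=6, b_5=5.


chi = sum_k (-1)^k b_k.
= (3) + (-12) + (0) + (-15) + (6) + (-5)
= -23

-23


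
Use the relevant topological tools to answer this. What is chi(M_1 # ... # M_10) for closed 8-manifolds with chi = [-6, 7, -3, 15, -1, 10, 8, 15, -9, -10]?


For n-manifolds: chi(A#B) = chi(A) + chi(B) - chi(S^8).
chi(S^8) = 1 + (-1)^8 = 2.
chi(#) = (sum chi_i) - (10-1)*chi(S^8) = 26 - 9*2 = 8

8


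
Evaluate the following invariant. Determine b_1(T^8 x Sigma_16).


pi_1(A x B) = pi_1(A) x pi_1(B); rank of abelianization = b_1.
b_1(T^8) = 8, b_1(Sigma_16) = 2*16 = 32.
b_1(product) = 8 + 32 = 40

40


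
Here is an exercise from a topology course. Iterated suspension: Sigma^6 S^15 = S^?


Each suspension raises dimension by 1: Sigma S^n = S^{n+1}.
Sigma^6 S^15 = S^{15+6} = S^21

21


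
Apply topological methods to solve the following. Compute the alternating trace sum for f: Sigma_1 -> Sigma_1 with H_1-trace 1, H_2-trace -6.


L(f) = tr(f_0*) - tr(f_1*) + tr(f_2*).
= 1 - (1) + (-6)
= -6

-6


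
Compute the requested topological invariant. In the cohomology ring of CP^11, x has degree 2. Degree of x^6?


|x| = 2 in H^*(CP^n).
|x^6| = 6 * |x| = 6 * 2 = 12

12


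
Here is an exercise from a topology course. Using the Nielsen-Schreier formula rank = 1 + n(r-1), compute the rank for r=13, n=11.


Nielsen-Schreier: an index-n subgroup of F_r is free of rank 1 + n(r-1).
Equivalently: chi(cover) = n*chi(base); chi(vee_r S^1) = 1 - 13 = -12.
chi(E) = 11*(-12) = -132; rank = 1 - chi(E) = 1 - (-132) = 133.
rank = 1 + 11*(13-1) = 1 + 132 = 133

133


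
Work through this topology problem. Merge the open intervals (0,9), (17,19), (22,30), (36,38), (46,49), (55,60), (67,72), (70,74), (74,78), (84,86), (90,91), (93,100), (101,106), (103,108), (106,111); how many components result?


Sort and merge overlapping open intervals.
Merged: (0,9), (17,19), (22,30), (36,38), (46,49), (55,60), (67,74), (74,78), (84,86), (90,91), (93,100), (101,111).
Number of components = 12

12


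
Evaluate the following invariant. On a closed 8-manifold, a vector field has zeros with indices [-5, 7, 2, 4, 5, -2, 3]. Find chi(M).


Poincare-Hopf: chi(M) = sum of indices of zeros.
chi = (-5) + (7) + (2) + (4) + (5) + (-2) + (3) = 14

14


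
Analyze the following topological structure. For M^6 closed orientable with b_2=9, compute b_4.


Poincare duality for closed orientable n-manifolds: b_k = b_{n-k}.
Here n = 6, so b_4 = b_2 = 9

9


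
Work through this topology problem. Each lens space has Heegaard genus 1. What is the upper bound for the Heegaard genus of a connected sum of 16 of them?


Heegaard genus satisfies g(A#B) <= g(A) + g(B).
Each lens space has g = 1.
Upper bound: 16 * 1 = 16

16


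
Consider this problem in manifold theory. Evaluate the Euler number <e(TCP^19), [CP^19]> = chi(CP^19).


For any closed oriented manifold, <e(TM),[M]> = chi(M).
chi(CP^19) = 19+1 = 20

20


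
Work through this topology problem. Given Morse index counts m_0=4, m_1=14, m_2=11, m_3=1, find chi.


Morse theory: chi(M) = sum_k (-1)^k m_k where m_k = #(index-k critical points).
= (4) + (-14) + (11) + (-1) = 0

0


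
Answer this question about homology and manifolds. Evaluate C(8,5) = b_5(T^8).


By the Kunneth formula, b_k(T^n) = C(n,k).
b_5(T^8) = C(8,5).
C(8,5) = 8!/(5!*3!) = 56

56


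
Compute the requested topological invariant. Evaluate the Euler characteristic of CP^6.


CP^6 has one cell in each even dimension 0, 2, ..., 2*6 (6+1 cells total).
All cells are even-dimensional, so chi = number of cells.
chi = 6 + 1 = 7

7


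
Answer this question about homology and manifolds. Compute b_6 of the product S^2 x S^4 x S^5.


Each S^d has Poincare polynomial 1 + t^d.
The product S^2 x S^4 x S^5 has Poincare polynomial prod(1+t^d_i).
Expanding: b_0=1, b_2=1, b_4=1, b_5=1, b_6=1, b_7=1, b_9=1, b_11=1.
b_6 = 1

1


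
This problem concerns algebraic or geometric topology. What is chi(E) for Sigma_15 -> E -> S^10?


chi(S^10) = 2 (n even), chi(Sigma_15) = 2 - 2*15 = -28.
chi(E) = 2 * (-28) = -56

-56


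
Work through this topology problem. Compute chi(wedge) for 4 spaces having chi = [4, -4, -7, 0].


chi(A v B) = chi(A) + chi(B) - 1 (one point identified).
For 4 spaces: chi = (sum chi_i) - (4 - 1).
sum = -7; chi = -7 - 3 = -10

-10


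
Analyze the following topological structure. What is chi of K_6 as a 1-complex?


K_6: V = 6, E = C(6,2) = 15.
chi = V - E = 6 - 15 = -9

-9


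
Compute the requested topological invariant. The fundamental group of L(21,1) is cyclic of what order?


pi_1(L(p,q)) = Z/pZ for any q coprime to p.
|pi_1(L(21,1))| = 21

21


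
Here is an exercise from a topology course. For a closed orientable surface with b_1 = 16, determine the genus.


For a closed orientable surface: b_1 = 2g.
16 = 2g
g = 16 / 2 = 8

8


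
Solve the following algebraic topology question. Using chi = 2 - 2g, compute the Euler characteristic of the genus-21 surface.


For a closed orientable surface of genus g: chi = 2 - 2g.
Here g = 21.
chi = 2 - 2*21 = 2 - 42 = -40

-40


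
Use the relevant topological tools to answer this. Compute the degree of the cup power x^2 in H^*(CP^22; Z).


|x| = 2 in H^*(CP^n).
|x^2| = 2 * |x| = 2 * 2 = 4

4


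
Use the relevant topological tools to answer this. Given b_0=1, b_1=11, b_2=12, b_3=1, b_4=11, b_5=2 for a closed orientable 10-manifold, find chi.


By Poincare duality b_k = b_{10-k}, so full Betti numbers: b_0=1, b_1=11, b_2=12, b_3=1, b_4=11, b_5=2, b_6=11, b_7=1, b_8=12, b_9=11, b_10=1.
chi = sum (-1)^k b_k = 22

22


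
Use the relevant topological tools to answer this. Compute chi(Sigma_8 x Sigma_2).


chi(Sigma_8) = 2 - 2*8 = -14
chi(Sigma_2) = 2 - 2*2 = -2
chi(product) = (-14) * (-2) = 28

28


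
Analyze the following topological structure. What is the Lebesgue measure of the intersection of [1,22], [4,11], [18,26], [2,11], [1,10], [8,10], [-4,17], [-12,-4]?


Intersection = [max(a_i), min(b_i)] = [18, -4].
Since 18 > -4, the intersection is empty.
Length = 0

0


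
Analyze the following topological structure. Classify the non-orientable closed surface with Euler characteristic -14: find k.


chi = 2 - k for closed non-orientable surfaces with k crosscaps.
-14 = 2 - k
k = 2 - (-14) = 16

16


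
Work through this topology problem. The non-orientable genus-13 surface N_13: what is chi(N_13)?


For a non-orientable closed surface with k crosscaps: chi = 2 - k.
Here k = 13.
chi = 2 - 13 = -11

-11


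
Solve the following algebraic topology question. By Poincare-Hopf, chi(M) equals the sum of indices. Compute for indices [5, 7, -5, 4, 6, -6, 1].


Poincare-Hopf: chi(M) = sum of indices of zeros.
chi = (5) + (7) + (-5) + (4) + (6) + (-6) + (1) = 12

12


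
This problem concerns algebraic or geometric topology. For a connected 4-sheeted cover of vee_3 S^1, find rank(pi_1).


Nielsen-Schreier: an index-n subgroup of F_r is free of rank 1 + n(r-1).
Equivalently: chi(cover) = n*chi(base); chi(vee_r S^1) = 1 - 3 = -2.
chi(E) = 4*(-2) = -8; rank = 1 - chi(E) = 1 - (-8) = 9.
rank = 1 + 4*(3-1) = 1 + 8 = 9

9


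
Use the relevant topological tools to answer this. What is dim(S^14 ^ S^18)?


S^m ^ S^n = S^{m+n}.
k = 14 + 18 = 32

32


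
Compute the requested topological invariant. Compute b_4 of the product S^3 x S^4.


Each S^d has Poincare polynomial 1 + t^d.
The product S^3 x S^4 has Poincare polynomial prod(1+t^d_i).
Expanding: b_0=1, b_3=1, b_4=1, b_7=1.
b_4 = 1

1


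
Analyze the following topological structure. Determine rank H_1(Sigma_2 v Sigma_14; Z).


For a wedge: H_1(A v B) = H_1(A) + H_1(B).
b_1(Sigma_2) = 4, b_1(Sigma_14) = 28.
b_1 = 4 + 28 = 32

32


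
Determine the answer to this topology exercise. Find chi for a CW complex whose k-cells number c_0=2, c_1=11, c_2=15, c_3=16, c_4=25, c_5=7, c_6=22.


chi = sum_k (-1)^k c_k.
= (-1)^0*2 + (-1)^1*11 + (-1)^2*15 + (-1)^3*16 + (-1)^4*25 + (-1)^5*7 + (-1)^6*22
= (2) + (-11) + (15) + (-16) + (25) + (-7) + (22)
= 30

30


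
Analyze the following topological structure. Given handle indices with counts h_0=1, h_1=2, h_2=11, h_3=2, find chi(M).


Handles of index k contribute (-1)^k to chi (same as CW cells).
chi = (1) + (-2) + (11) + (-2) = 8

8


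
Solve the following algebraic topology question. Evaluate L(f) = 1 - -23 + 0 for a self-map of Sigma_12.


L(f) = tr(f_0*) - tr(f_1*) + tr(f_2*).
= 1 - (-23) + (0)
= 24

24


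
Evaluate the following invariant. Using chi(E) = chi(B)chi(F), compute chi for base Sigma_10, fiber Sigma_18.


For a fiber bundle F -> E -> B (with CW structure): chi(E) = chi(B) * chi(F).
chi(Sigma_10) = -18, chi(Sigma_18) = -34.
chi(E) = (-18) * (-34) = 612

612


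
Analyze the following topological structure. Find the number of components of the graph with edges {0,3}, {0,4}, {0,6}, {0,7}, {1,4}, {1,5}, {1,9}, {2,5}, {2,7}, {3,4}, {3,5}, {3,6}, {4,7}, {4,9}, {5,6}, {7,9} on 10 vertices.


Run DFS/union-find over 10 vertices.
V = 10, E = 16.
Number of components = 2

2


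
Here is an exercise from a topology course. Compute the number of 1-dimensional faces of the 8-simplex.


Delta^8 has 8+1 vertices. A 1-face is a choice of 1+1 vertices.
f_1 = C(8+1, 1+1) = C(9,2) = 36

36


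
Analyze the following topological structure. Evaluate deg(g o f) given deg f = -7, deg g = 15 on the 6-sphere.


Degree is multiplicative under composition: deg(g o f) = deg(g) * deg(f).
= 15 * -7 = -105

-105


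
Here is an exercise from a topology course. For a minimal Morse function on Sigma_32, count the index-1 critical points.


A perfect Morse function has m_k = b_k.
For Sigma_32: b_0=1, b_1=2g=64, b_2=1.
Saddles m_1 = 2g = 64

64


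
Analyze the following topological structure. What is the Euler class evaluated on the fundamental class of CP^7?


For any closed oriented manifold, <e(TM),[M]> = chi(M).
chi(CP^7) = 7+1 = 8

8


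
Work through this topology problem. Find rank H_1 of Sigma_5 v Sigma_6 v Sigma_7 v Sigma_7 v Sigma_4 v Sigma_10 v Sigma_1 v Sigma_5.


For a wedge X v Y: reduced H_k(X v Y) = H_k(X) + H_k(Y).
Each Sigma_g contributes b_1 = 2g.
b_1 = 10 + 12 + 14 + 14 + 8 + 20 + 2 + 10 = 90

90


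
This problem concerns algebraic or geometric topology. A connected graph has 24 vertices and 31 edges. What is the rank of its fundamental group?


For a connected graph: rank(pi_1) = b_1 = E - V + 1 = 1 - chi.
chi = V - E = 24 - 31 = -7.
rank = 1 - (-7) = 31 - 24 + 1 = 8

8


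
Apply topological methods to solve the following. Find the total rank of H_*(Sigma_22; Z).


For Sigma_22: b_0 = 1, b_1 = 2g = 44, b_2 = 1.
Total = 1 + 44 + 1 = 46

46


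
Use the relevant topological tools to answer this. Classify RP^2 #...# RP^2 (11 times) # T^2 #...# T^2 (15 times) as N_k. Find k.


Since a >= 1, the sum is non-orientable; each T^2 can be replaced by RP^2 # RP^2 (since T^2#RP^2 = 3RP^2).
Total crosscaps k = 11 + 2*15 = 41.
Check via chi: chi = 11*1 + 15*0 - (11+15-1)*2 = -39 = 2 - k = -39. Consistent.

41


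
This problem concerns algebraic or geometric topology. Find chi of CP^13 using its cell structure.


CP^13 has one cell in each even dimension 0, 2, ..., 2*13 (13+1 cells total).
All cells are even-dimensional, so chi = number of cells.
chi = 13 + 1 = 14

14


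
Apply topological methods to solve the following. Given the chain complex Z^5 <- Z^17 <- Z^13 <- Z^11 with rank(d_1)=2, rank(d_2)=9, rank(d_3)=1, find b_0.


rank H_k = rank(ker d_k) - rank(im d_{k+1}).
rank(ker d_0) = rank(C_0) - rank(d_0) = 5 - 0 = 5.
rank(im d_{0+1}) = 2.
rank H_0 = 5 - 2 = 3

3


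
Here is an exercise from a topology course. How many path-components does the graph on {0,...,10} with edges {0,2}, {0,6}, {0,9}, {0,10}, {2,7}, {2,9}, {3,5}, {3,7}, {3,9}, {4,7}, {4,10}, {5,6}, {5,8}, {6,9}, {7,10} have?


Run DFS/union-find over 11 vertices.
V = 11, E = 15.
Number of components = 2

2


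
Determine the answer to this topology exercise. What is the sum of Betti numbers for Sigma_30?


For Sigma_30: b_0 = 1, b_1 = 2g = 60, b_2 = 1.
Total = 1 + 60 + 1 = 62

62


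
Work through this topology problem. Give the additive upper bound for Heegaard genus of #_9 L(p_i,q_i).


Heegaard genus satisfies g(A#B) <= g(A) + g(B).
Each lens space has g = 1.
Upper bound: 9 * 1 = 9

9


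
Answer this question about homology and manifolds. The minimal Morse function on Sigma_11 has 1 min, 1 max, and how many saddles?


A perfect Morse function has m_k = b_k.
For Sigma_11: b_0=1, b_1=2g=22, b_2=1.
Saddles m_1 = 2g = 22

22


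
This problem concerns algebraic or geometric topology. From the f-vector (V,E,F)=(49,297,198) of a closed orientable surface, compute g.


chi = V - E + F = 49 - 297 + 198 = -50
For orientable closed surface: chi = 2 - 2g, so g = (2 - chi)/2.
g = (2 - (-50)) / 2 = 52 / 2 = 26

26
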